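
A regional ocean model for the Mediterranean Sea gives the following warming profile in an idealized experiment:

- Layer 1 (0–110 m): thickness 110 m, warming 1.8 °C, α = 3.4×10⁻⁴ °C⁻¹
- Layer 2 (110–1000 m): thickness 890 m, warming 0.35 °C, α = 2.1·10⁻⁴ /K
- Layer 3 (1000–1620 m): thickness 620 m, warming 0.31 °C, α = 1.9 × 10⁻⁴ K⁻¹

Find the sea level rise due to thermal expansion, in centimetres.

0–110 m: 1.8 × 3.4×10⁻⁴ × 110 = 0.06732 m
110–1000 m: 890 × 2.1×10⁻⁴ × 0.35 = 0.065415 m
Layer 3: 1.9×10⁻⁴ × 620 × 0.31 = 0.036518 m
Δh = 0.06732 + 0.065415 + 0.036518 = 0.169253 m

about 16.9 cm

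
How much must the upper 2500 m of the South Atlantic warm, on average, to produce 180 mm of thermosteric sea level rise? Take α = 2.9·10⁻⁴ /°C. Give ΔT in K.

ΔT = Δh/(αH) = 0.18 / (2.9×10⁻⁴ × 2500) ≈ 0.2483 K

about 0.248 K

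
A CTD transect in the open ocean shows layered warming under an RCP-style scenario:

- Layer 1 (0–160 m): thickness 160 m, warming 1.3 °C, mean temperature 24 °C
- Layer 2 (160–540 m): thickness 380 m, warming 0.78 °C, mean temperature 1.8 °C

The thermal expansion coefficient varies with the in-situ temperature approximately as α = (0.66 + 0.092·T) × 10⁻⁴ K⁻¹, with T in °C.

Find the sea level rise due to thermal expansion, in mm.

84.1 mm

Layer 1: α = (0.66 + 0.092×24)×10⁻⁴ = 2.868×10⁻⁴ K⁻¹
Layer 2: α = (0.66 + 0.092×1.8)×10⁻⁴ = 0.8256×10⁻⁴ K⁻¹
1.3 × 160 × 2.868×10⁻⁴ = 0.0596544 m
0.8256×10⁻⁴ × 380 × 0.78 = 0.024470784 m
Δh = 0.0596544 + 0.024470784 = 0.084125184 m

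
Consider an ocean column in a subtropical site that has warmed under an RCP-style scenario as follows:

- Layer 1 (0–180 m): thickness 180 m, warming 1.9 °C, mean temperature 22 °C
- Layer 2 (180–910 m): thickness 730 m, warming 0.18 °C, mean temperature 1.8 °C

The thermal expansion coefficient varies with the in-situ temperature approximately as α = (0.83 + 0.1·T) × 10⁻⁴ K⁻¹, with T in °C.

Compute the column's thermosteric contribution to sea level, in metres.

Δh = 0.12 m

Layer 1: α = (0.83 + 0.1×22)×10⁻⁴ = 3.03×10⁻⁴ K⁻¹
Layer 2: α = (0.83 + 0.1×1.8)×10⁻⁴ = 1.01×10⁻⁴ K⁻¹
0–180 m: 1.9 × 180 × 3.03×10⁻⁴ = 0.103626 m
Layer 2: 1.01×10⁻⁴ × 0.18 × 730 = 0.0132714 m
Δh = 0.103626 + 0.0132714 = 0.1168974 m ≈ 0.12 m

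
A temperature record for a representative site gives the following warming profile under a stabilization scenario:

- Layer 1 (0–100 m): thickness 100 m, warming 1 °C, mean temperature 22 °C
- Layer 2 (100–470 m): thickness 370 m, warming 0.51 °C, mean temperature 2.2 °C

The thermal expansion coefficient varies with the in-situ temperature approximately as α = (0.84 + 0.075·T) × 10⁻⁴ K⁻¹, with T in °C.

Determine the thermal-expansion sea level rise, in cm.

Layer 1: α = (0.84 + 0.075×22)×10⁻⁴ = 2.49×10⁻⁴ K⁻¹
Layer 2: α = (0.84 + 0.075×2.2)×10⁻⁴ = 1.005×10⁻⁴ K⁻¹
Layer 1: 1 × 100 × 2.49×10⁻⁴ = 0.02490 m
100–470 m: 1.005×10⁻⁴ × 0.51 × 370 = 0.01896435 m
Δh = 0.02490 + 0.01896435 = 0.04386435 m

Δh ≈ 4.39 cm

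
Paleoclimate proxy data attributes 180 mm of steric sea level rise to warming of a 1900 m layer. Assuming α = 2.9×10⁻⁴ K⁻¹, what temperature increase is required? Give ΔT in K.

ΔT ≈ 0.327 K

ΔT = Δh/(αH) = 0.18 / (2.9×10⁻⁴ × 1900) ≈ 0.3267 K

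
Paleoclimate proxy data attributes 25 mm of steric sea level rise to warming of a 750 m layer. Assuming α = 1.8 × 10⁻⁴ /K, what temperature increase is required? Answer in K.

about 0.19 K

ΔT = Δh/(αH) = 0.025 / (1.8×10⁻⁴ × 750) ≈ 0.1852 K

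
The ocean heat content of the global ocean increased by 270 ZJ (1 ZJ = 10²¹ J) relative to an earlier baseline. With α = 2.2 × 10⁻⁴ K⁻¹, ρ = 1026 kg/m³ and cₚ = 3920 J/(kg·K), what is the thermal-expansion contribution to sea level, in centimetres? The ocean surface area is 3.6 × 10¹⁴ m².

Per unit area: Q = 270×10²¹ / (3.6×10¹⁴) = 7.5×10⁸ J/m²
Δh = αQ/(ρcₚ) = 2.2×10⁻⁴ × 7.5×10⁸ / (1026 × 3920) ≈ 0.041025 m

about 4.1 cm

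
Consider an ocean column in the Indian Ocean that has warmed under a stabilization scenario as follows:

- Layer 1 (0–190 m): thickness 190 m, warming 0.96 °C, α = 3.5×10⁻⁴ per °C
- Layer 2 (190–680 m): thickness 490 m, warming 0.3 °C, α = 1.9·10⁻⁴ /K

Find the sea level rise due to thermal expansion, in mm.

0–190 m: 0.96 × 190 × 3.5×10⁻⁴ = 0.06384 m
Layer 2: 490 × 0.3 × 1.9×10⁻⁴ = 0.02793 m
Δh = 0.06384 + 0.02793 = 0.09177 m

Δh ≈ 91.8 mm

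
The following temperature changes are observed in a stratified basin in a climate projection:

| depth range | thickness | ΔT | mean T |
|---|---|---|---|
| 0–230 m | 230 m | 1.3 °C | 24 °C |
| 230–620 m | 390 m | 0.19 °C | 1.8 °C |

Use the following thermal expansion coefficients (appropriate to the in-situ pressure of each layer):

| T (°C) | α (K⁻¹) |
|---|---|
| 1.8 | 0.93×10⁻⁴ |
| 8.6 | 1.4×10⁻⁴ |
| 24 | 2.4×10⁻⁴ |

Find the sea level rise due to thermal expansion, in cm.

Δh ≈ 7.87 cm

Layer 1 at 24 °C → α = 2.4×10⁻⁴ K⁻¹
Layer 2 at 1.8 °C → α = 0.93×10⁻⁴ K⁻¹
2.4×10⁻⁴ × 1.3 × 230 = 0.07176 m
0.93×10⁻⁴ × 0.19 × 390 = 0.0068913 m
Δh = 0.07176 + 0.0068913 = 0.0786513 m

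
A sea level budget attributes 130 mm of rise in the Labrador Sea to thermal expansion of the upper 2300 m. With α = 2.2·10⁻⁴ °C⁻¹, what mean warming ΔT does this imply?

ΔT = Δh/(αH) = 0.13 / (2.2×10⁻⁴ × 2300) ≈ 0.2569 K

about 0.257 K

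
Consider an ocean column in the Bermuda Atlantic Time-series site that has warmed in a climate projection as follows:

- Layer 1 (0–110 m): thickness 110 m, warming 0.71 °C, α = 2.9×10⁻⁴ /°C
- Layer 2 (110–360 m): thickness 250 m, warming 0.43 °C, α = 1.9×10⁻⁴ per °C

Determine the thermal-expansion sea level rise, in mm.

43 mm

Layer 1: 2.9×10⁻⁴ × 0.71 × 110 = 0.022649 m
Layer 2: 1.9×10⁻⁴ × 250 × 0.43 = 0.020425 m
Δh = 0.022649 + 0.020425 = 0.043074 m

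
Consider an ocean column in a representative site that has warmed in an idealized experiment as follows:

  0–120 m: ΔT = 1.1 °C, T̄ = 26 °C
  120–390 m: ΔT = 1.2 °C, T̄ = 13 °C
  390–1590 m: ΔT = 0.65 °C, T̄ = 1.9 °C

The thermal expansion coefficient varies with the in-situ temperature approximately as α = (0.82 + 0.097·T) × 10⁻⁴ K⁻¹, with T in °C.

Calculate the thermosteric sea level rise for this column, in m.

Layer 1: α = (0.82 + 0.097×26)×10⁻⁴ = 3.342×10⁻⁴ K⁻¹
Layer 2: α = (0.82 + 0.097×13)×10⁻⁴ = 2.081×10⁻⁴ K⁻¹
Layer 3: α = (0.82 + 0.097×1.9)×10⁻⁴ = 1.0043×10⁻⁴ K⁻¹
3.342×10⁻⁴ × 1.1 × 120 = 0.0441144 m
1.2 × 2.081×10⁻⁴ × 270 = 0.0674244 m
390–1590 m: 1.0043×10⁻⁴ × 1200 × 0.65 = 0.0783354 m
Δh = 0.0441144 + 0.0674244 + 0.0783354 = 0.1898742 m ≈ 0.190 m

Δh = 0.190 m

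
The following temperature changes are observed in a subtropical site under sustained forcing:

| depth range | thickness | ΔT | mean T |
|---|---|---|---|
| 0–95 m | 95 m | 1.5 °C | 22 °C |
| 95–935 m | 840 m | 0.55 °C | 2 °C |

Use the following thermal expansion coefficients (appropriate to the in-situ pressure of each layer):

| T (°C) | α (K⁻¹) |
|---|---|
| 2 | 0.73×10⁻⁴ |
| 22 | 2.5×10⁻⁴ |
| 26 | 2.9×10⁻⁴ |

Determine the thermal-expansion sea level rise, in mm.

Layer 1 at 22 °C → α = 2.5×10⁻⁴ K⁻¹
Layer 2 at 2 °C → α = 0.73×10⁻⁴ K⁻¹
1.5 × 95 × 2.5×10⁻⁴ = 0.035625 m
0.73×10⁻⁴ × 840 × 0.55 = 0.033726 m
Δh = 0.035625 + 0.033726 = 0.069351 m ≈ 69.4 mm

69.4 mm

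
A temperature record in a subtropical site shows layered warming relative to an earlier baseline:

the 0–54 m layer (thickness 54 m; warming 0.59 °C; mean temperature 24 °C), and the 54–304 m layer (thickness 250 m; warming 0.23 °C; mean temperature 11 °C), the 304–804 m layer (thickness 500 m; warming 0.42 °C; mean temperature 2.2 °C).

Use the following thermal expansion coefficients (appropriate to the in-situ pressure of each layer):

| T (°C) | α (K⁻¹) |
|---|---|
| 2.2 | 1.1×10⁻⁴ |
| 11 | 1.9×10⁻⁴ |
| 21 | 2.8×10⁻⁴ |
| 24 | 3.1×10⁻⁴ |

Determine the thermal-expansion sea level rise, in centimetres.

Layer 1 at 24 °C → α = 3.1×10⁻⁴ K⁻¹
Layer 2 at 11 °C → α = 1.9×10⁻⁴ K⁻¹
Layer 3 at 2.2 °C → α = 1.1×10⁻⁴ K⁻¹
0.59 × 3.1×10⁻⁴ × 54 = 0.0098766 m
54–304 m: 250 × 1.9×10⁻⁴ × 0.23 = 0.010925 m
304–804 m: 1.1×10⁻⁴ × 500 × 0.42 = 0.02310 m
Δh = 0.0098766 + 0.010925 + 0.02310 = 0.0439016 m ≈ 4.39 cm

4.39 cm of thermosteric rise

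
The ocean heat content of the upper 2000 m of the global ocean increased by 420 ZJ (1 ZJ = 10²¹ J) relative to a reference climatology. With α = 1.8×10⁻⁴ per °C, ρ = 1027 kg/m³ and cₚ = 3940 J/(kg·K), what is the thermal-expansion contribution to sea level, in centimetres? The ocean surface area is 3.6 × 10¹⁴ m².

5.19 cm

Per unit area: Q = 420×10²¹ / (3.6×10¹⁴) ≈ 1.167×10⁹ J/m²
Δh = αQ/(ρcₚ) = 1.8×10⁻⁴ × 1.167×10⁹ / (1027 × 3940) ≈ 0.051913 m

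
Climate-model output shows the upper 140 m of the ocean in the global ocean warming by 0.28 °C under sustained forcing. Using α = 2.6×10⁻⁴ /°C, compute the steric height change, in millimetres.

10.2 mm of thermosteric rise

Δh = αΔT·H = 2.6×10⁻⁴ × 0.28 × 140 = 0.010192 m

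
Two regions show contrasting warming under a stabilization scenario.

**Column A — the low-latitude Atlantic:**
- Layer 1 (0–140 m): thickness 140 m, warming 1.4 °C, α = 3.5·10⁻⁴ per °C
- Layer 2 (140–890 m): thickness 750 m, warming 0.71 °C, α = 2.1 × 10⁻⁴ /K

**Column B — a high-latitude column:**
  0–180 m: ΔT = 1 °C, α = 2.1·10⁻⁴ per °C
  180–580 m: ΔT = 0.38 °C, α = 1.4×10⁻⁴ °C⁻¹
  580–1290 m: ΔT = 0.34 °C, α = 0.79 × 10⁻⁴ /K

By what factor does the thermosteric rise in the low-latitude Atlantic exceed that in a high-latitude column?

a factor of 2.31

A Layer 1: 140 × 1.4 × 3.5×10⁻⁴ = 0.06860 m
A Layer 2: 0.71 × 750 × 2.1×10⁻⁴ = 0.111825 m
A total: 0.180425 m
B 2.1×10⁻⁴ × 1 × 180 = 0.03780 m
B 180–580 m: 400 × 0.38 × 1.4×10⁻⁴ = 0.02128 m
B Layer 3: 0.34 × 710 × 0.79×10⁻⁴ = 0.0190706 m
B total: 0.0781506 m
Ratio: 0.180425 / 0.0781506 ≈ 2.309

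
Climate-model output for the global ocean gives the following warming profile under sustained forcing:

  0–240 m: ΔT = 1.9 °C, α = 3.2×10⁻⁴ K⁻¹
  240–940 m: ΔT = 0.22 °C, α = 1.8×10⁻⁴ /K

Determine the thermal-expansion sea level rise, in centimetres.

3.2×10⁻⁴ × 240 × 1.9 = 0.14592 m
Layer 2: 700 × 0.22 × 1.8×10⁻⁴ = 0.02772 m
Δh = 0.14592 + 0.02772 = 0.17364 m

Δh = 17.4 cm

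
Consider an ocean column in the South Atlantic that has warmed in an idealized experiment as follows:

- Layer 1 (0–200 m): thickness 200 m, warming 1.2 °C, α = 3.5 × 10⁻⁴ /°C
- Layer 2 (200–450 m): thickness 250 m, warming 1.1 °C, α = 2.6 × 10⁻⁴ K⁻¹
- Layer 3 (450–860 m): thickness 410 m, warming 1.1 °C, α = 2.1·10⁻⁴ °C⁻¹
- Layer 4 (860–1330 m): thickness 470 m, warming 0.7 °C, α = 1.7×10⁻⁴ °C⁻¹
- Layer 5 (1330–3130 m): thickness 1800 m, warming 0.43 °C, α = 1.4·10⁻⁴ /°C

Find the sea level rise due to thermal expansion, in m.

Δh ≈ 0.415 m

1.2 × 3.5×10⁻⁴ × 200 = 0.08400 m
1.1 × 2.6×10⁻⁴ × 250 = 0.07150 m
1.1 × 2.1×10⁻⁴ × 410 = 0.09471 m
860–1330 m: 470 × 0.7 × 1.7×10⁻⁴ = 0.05593 m
1330–3130 m: 1.4×10⁻⁴ × 1800 × 0.43 = 0.10836 m
Δh = 0.08400 + 0.07150 + 0.09471 + 0.05593 + 0.10836 = 0.41450 m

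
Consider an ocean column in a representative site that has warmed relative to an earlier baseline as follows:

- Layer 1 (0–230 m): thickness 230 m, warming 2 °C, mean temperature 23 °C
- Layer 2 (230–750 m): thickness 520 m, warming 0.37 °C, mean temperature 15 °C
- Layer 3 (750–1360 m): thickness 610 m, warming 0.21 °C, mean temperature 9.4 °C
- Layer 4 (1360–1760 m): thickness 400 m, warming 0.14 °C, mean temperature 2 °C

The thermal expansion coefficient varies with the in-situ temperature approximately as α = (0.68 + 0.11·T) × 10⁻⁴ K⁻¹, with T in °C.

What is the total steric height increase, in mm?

Δh ≈ 219 mm

Layer 1: α = (0.68 + 0.11×23)×10⁻⁴ = 3.21×10⁻⁴ K⁻¹
Layer 2: α = (0.68 + 0.11×15)×10⁻⁴ = 2.33×10⁻⁴ K⁻¹
Layer 3: α = (0.68 + 0.11×9.4)×10⁻⁴ = 1.714×10⁻⁴ K⁻¹
Layer 4: α = (0.68 + 0.11×2)×10⁻⁴ = 0.9×10⁻⁴ K⁻¹
0–230 m: 2 × 3.21×10⁻⁴ × 230 = 0.14766 m
0.37 × 520 × 2.33×10⁻⁴ = 0.0448292 m
750–1360 m: 1.714×10⁻⁴ × 0.21 × 610 = 0.02195634 m
Layer 4: 0.14 × 0.9×10⁻⁴ × 400 = 0.00504 m
Δh = 0.14766 + 0.0448292 + 0.02195634 + 0.00504 = 0.21948554 m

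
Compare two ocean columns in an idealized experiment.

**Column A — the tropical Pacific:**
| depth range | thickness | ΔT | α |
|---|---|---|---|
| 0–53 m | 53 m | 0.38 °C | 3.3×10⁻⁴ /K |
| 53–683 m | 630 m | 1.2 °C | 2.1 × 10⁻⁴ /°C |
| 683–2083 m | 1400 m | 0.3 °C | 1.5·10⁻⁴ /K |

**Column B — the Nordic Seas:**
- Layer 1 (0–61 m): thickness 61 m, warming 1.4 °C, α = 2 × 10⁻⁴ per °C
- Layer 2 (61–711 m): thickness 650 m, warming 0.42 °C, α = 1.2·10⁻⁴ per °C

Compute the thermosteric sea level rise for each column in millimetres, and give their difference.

A: 228 mm; B: 49.8 mm; difference 179 mm

A 0.38 × 53 × 3.3×10⁻⁴ = 0.0066462 m
A Layer 2: 630 × 1.2 × 2.1×10⁻⁴ = 0.15876 m
A 1.5×10⁻⁴ × 0.3 × 1400 = 0.06300 m
A total: 0.2284062 m
B Layer 1: 61 × 2×10⁻⁴ × 1.4 = 0.01708 m
B 0.42 × 1.2×10⁻⁴ × 650 = 0.03276 m
B total: 0.04984 m
Difference: 0.2284062 − 0.04984 = 0.1785662 m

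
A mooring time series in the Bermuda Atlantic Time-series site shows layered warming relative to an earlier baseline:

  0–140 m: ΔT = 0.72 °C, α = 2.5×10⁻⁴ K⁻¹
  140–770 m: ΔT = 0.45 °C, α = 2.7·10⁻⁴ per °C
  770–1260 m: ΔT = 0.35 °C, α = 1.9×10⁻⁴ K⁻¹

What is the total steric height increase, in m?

0–140 m: 0.72 × 140 × 2.5×10⁻⁴ = 0.02520 m
0.45 × 630 × 2.7×10⁻⁴ = 0.076545 m
490 × 0.35 × 1.9×10⁻⁴ = 0.032585 m
Δh = 0.02520 + 0.076545 + 0.032585 = 0.13433 m ≈ 0.13 m

0.13 m of thermosteric rise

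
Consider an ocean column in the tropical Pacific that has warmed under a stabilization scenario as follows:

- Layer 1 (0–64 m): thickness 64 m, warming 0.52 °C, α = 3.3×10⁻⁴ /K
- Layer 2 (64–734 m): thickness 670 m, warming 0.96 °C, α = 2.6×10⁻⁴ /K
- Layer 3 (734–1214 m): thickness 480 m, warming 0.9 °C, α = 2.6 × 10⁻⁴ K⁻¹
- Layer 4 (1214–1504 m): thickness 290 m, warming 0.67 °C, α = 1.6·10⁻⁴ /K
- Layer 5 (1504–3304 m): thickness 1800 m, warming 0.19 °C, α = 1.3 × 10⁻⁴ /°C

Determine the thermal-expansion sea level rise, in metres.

0.366 m of thermosteric rise

0–64 m: 64 × 3.3×10⁻⁴ × 0.52 = 0.0109824 m
64–734 m: 2.6×10⁻⁴ × 670 × 0.96 = 0.167232 m
Layer 3: 480 × 0.9 × 2.6×10⁻⁴ = 0.11232 m
Layer 4: 1.6×10⁻⁴ × 290 × 0.67 = 0.031088 m
1504–3304 m: 0.19 × 1800 × 1.3×10⁻⁴ = 0.04446 m
Δh = 0.0109824 + 0.167232 + 0.11232 + 0.031088 + 0.04446 = 0.3660824 m ≈ 0.366 m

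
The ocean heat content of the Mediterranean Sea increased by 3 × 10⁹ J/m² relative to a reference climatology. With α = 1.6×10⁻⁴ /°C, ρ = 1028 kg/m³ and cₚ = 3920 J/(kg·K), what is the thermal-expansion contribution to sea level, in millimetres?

119 mm of thermosteric rise

Δh = αQ/(ρcₚ) = 1.6×10⁻⁴ × 3×10⁹ / (1028 × 3920) ≈ 0.11911 m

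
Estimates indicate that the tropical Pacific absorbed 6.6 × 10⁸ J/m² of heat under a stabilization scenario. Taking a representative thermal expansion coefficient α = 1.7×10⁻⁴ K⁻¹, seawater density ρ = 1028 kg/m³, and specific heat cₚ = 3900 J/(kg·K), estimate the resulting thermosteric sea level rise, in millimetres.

Δh = αQ/(ρcₚ) = 1.7×10⁻⁴ × 6.6×10⁸ / (1028 × 3900) ≈ 0.027986 m

28 mm of thermosteric rise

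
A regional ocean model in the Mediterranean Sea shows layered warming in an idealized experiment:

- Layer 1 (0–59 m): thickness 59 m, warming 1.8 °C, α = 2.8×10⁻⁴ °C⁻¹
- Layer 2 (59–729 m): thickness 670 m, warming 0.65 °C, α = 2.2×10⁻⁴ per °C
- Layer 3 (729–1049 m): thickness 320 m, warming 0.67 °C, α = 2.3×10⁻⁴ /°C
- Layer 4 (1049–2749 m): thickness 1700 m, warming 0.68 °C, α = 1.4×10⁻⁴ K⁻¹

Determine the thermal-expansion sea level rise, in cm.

2.8×10⁻⁴ × 1.8 × 59 = 0.029736 m
Layer 2: 670 × 2.2×10⁻⁴ × 0.65 = 0.09581 m
320 × 0.67 × 2.3×10⁻⁴ = 0.049312 m
1049–2749 m: 1700 × 0.68 × 1.4×10⁻⁴ = 0.16184 m
Δh = 0.029736 + 0.09581 + 0.049312 + 0.16184 = 0.336698 m

about 34 cm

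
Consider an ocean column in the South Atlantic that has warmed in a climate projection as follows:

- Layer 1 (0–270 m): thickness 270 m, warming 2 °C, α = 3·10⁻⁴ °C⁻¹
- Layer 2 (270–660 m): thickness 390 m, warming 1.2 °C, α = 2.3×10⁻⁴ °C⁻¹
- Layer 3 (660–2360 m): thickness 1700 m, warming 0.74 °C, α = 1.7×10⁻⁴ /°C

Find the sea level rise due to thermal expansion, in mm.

Δh = 484 mm

0–270 m: 3×10⁻⁴ × 2 × 270 = 0.16200 m
270–660 m: 2.3×10⁻⁴ × 390 × 1.2 = 0.10764 m
1700 × 0.74 × 1.7×10⁻⁴ = 0.21386 m
Δh = 0.16200 + 0.10764 + 0.21386 = 0.48350 m ≈ 484 mm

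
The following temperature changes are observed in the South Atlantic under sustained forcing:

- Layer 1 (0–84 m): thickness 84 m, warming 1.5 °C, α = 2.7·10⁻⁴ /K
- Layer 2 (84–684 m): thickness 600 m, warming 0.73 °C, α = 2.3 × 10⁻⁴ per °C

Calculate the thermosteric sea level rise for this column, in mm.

Layer 1: 1.5 × 84 × 2.7×10⁻⁴ = 0.03402 m
84–684 m: 600 × 2.3×10⁻⁴ × 0.73 = 0.10074 m
Δh = 0.03402 + 0.10074 = 0.13476 m ≈ 135 mm

Δh = 135 mm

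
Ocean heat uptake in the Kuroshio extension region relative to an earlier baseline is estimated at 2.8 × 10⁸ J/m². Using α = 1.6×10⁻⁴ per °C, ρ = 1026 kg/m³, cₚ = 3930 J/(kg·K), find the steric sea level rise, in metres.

Δh = αQ/(ρcₚ) = 1.6×10⁻⁴ × 2.8×10⁸ / (1026 × 3930) ≈ 0.011111 m

Δh ≈ 0.0111 m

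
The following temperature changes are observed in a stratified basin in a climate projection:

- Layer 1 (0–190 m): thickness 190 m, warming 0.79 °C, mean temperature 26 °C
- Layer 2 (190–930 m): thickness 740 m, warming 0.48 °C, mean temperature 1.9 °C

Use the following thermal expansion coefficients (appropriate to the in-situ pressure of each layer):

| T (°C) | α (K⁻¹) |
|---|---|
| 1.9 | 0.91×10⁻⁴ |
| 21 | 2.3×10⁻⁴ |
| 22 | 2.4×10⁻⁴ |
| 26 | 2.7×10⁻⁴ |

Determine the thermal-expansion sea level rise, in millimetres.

73 mm of thermosteric rise

Layer 1 at 26 °C → α = 2.7×10⁻⁴ K⁻¹
Layer 2 at 1.9 °C → α = 0.91×10⁻⁴ K⁻¹
Layer 1: 2.7×10⁻⁴ × 190 × 0.79 = 0.040527 m
Layer 2: 0.91×10⁻⁴ × 740 × 0.48 = 0.0323232 m
Δh = 0.040527 + 0.0323232 = 0.0728502 m ≈ 73 mm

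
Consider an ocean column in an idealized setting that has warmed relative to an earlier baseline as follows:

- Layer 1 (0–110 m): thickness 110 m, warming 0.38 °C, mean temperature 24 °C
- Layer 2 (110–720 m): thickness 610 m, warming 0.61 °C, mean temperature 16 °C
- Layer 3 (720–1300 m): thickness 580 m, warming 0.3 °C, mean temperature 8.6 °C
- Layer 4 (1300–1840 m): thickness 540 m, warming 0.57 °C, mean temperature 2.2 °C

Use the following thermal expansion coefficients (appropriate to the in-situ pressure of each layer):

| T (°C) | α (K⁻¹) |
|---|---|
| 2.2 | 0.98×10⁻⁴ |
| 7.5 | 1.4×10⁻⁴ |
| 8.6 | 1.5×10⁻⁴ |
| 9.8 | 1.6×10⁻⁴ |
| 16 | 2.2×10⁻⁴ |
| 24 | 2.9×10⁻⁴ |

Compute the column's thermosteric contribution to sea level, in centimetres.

Δh ≈ 15.0 cm

Layer 1 at 24 °C → α = 2.9×10⁻⁴ K⁻¹
Layer 2 at 16 °C → α = 2.2×10⁻⁴ K⁻¹
Layer 3 at 8.6 °C → α = 1.5×10⁻⁴ K⁻¹
Layer 4 at 2.2 °C → α = 0.98×10⁻⁴ K⁻¹
Layer 1: 2.9×10⁻⁴ × 0.38 × 110 = 0.012122 m
Layer 2: 0.61 × 2.2×10⁻⁴ × 610 = 0.081862 m
580 × 1.5×10⁻⁴ × 0.3 = 0.02610 m
0.57 × 0.98×10⁻⁴ × 540 = 0.0301644 m
Δh = 0.012122 + 0.081862 + 0.02610 + 0.0301644 = 0.1502484 m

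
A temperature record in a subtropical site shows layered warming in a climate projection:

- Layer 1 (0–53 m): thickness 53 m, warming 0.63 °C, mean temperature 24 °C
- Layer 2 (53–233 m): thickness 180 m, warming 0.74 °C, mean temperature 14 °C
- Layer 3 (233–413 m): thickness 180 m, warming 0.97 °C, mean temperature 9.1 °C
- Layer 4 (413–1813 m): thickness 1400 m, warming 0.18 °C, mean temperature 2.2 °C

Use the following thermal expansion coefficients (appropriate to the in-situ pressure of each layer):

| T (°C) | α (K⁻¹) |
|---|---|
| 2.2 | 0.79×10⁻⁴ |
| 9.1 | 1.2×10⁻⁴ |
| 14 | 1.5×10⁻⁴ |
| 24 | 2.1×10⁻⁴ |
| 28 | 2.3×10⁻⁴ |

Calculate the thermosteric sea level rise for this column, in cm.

6.8 cm of thermosteric rise

Layer 1 at 24 °C → α = 2.1×10⁻⁴ K⁻¹
Layer 2 at 14 °C → α = 1.5×10⁻⁴ K⁻¹
Layer 3 at 9.1 °C → α = 1.2×10⁻⁴ K⁻¹
Layer 4 at 2.2 °C → α = 0.79×10⁻⁴ K⁻¹
53 × 2.1×10⁻⁴ × 0.63 = 0.0070119 m
Layer 2: 180 × 1.5×10⁻⁴ × 0.74 = 0.01998 m
Layer 3: 1.2×10⁻⁴ × 180 × 0.97 = 0.020952 m
413–1813 m: 1400 × 0.79×10⁻⁴ × 0.18 = 0.019908 m
Δh = 0.0070119 + 0.01998 + 0.020952 + 0.019908 = 0.0678519 m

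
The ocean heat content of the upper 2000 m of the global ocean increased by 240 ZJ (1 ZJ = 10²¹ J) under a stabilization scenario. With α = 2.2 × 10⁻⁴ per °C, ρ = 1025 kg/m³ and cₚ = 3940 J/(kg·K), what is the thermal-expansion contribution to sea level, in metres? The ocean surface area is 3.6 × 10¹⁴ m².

Per unit area: Q = 240×10²¹ / (3.6×10¹⁴) ≈ 6.667×10⁸ J/m²
Δh = αQ/(ρcₚ) = 2.2×10⁻⁴ × 6.667×10⁸ / (1025 × 3940) ≈ 0.036319 m

0.036 m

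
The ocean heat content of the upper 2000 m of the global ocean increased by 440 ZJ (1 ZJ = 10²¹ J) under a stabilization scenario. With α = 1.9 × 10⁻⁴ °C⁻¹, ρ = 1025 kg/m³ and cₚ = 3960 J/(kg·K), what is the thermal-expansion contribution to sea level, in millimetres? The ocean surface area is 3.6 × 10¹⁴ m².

Per unit area: Q = 440×10²¹ / (3.6×10¹⁴) ≈ 1.222×10⁹ J/m²
Δh = αQ/(ρcₚ) = 1.9×10⁻⁴ × 1.222×10⁹ / (1025 × 3960) ≈ 0.057201 m

57 mm of thermosteric rise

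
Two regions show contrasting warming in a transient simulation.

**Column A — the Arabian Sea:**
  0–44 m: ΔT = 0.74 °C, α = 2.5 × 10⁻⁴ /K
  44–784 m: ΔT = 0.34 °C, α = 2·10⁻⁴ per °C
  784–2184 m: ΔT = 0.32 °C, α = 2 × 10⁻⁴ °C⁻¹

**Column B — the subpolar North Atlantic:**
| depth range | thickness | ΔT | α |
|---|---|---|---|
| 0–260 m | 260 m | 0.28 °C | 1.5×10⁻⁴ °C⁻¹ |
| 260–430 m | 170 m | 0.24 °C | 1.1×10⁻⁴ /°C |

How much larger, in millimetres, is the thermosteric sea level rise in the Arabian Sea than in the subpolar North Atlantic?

130 mm

A 2.5×10⁻⁴ × 0.74 × 44 = 0.00814 m
A Layer 2: 2×10⁻⁴ × 740 × 0.34 = 0.05032 m
A Layer 3: 1400 × 2×10⁻⁴ × 0.32 = 0.08960 m
A total: 0.14806 m
B Layer 1: 1.5×10⁻⁴ × 0.28 × 260 = 0.01092 m
B 260–430 m: 0.24 × 170 × 1.1×10⁻⁴ = 0.004488 m
B total: 0.015408 m
Difference: 0.14806 − 0.015408 = 0.132652 m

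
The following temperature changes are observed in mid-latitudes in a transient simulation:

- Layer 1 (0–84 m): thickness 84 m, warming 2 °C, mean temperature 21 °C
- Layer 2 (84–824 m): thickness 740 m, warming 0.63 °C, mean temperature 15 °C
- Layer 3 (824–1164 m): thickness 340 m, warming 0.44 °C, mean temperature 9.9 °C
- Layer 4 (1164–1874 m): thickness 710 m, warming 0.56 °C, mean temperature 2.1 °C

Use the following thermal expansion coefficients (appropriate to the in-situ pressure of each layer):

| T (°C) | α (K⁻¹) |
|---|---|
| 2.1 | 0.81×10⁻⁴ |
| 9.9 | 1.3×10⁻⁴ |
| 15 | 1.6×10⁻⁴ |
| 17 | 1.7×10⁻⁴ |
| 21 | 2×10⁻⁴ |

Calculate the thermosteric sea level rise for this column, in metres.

Δh = 0.160 m

Layer 1 at 21 °C → α = 2×10⁻⁴ K⁻¹
Layer 2 at 15 °C → α = 1.6×10⁻⁴ K⁻¹
Layer 3 at 9.9 °C → α = 1.3×10⁻⁴ K⁻¹
Layer 4 at 2.1 °C → α = 0.81×10⁻⁴ K⁻¹
2×10⁻⁴ × 2 × 84 = 0.03360 m
1.6×10⁻⁴ × 0.63 × 740 = 0.074592 m
824–1164 m: 340 × 0.44 × 1.3×10⁻⁴ = 0.019448 m
0.56 × 710 × 0.81×10⁻⁴ = 0.0322056 m
Δh = 0.03360 + 0.074592 + 0.019448 + 0.0322056 = 0.1598456 m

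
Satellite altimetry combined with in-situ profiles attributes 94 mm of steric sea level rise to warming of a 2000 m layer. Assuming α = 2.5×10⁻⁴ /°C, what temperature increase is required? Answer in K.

ΔT = Δh/(αH) = 0.094 / (2.5×10⁻⁴ × 2000) = 0.1880 K

about 0.188 K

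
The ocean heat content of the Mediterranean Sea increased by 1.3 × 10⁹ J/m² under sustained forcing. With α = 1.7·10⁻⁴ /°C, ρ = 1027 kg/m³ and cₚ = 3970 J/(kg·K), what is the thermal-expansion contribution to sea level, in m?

0.0542 m

Δh = αQ/(ρcₚ) = 1.7×10⁻⁴ × 1.3×10⁹ / (1027 × 3970) ≈ 0.054204 m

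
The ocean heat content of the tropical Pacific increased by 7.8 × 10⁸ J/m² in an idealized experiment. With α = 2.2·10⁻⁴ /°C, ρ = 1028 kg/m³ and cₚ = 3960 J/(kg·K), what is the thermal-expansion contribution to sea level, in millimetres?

Δh = 42.2 mm

Δh = αQ/(ρcₚ) = 2.2×10⁻⁴ × 7.8×10⁸ / (1028 × 3960) ≈ 0.042153 m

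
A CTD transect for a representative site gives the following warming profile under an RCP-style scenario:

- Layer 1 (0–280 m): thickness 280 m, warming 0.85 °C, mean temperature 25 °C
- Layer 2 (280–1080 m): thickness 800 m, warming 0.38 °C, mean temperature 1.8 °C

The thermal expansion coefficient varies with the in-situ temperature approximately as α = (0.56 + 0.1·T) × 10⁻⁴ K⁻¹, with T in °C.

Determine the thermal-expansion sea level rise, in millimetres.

Δh = 95.3 mm

Layer 1: α = (0.56 + 0.1×25)×10⁻⁴ = 3.06×10⁻⁴ K⁻¹
Layer 2: α = (0.56 + 0.1×1.8)×10⁻⁴ = 0.74×10⁻⁴ K⁻¹
0.85 × 3.06×10⁻⁴ × 280 = 0.072828 m
800 × 0.74×10⁻⁴ × 0.38 = 0.022496 m
Δh = 0.072828 + 0.022496 = 0.095324 m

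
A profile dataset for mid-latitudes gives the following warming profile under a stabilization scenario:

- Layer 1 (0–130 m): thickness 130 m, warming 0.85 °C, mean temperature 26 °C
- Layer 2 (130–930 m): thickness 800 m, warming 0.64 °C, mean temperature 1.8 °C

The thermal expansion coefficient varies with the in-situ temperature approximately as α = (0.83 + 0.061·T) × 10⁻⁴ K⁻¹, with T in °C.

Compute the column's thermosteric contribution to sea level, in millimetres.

Layer 1: α = (0.83 + 0.061×26)×10⁻⁴ = 2.416×10⁻⁴ K⁻¹
Layer 2: α = (0.83 + 0.061×1.8)×10⁻⁴ = 0.9398×10⁻⁴ K⁻¹
Layer 1: 0.85 × 130 × 2.416×10⁻⁴ = 0.0266968 m
0.64 × 0.9398×10⁻⁴ × 800 = 0.04811776 m
Δh = 0.0266968 + 0.04811776 = 0.07481456 m

74.8 mm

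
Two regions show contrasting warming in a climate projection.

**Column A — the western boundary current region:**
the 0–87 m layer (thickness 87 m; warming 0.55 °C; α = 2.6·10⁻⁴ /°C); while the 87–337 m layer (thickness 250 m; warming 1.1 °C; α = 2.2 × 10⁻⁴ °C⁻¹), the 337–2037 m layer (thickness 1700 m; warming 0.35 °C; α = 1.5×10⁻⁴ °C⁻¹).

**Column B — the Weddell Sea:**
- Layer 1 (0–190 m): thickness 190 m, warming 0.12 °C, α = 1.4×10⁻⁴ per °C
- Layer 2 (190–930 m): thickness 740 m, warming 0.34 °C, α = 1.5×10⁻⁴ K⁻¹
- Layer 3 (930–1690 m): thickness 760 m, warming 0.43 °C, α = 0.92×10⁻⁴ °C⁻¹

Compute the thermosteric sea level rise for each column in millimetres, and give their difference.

A 0–87 m: 0.55 × 87 × 2.6×10⁻⁴ = 0.012441 m
A 250 × 1.1 × 2.2×10⁻⁴ = 0.06050 m
A 337–2037 m: 1.5×10⁻⁴ × 0.35 × 1700 = 0.08925 m
A total: 0.162191 m
B 190 × 1.4×10⁻⁴ × 0.12 = 0.003192 m
B Layer 2: 1.5×10⁻⁴ × 0.34 × 740 = 0.03774 m
B Layer 3: 0.43 × 760 × 0.92×10⁻⁴ = 0.0300656 m
B total: 0.0709976 m
Difference: 0.162191 − 0.0709976 = 0.0911934 m

Δh_A ≈ 160 mm, Δh_B ≈ 71 mm; difference ≈ 91 mm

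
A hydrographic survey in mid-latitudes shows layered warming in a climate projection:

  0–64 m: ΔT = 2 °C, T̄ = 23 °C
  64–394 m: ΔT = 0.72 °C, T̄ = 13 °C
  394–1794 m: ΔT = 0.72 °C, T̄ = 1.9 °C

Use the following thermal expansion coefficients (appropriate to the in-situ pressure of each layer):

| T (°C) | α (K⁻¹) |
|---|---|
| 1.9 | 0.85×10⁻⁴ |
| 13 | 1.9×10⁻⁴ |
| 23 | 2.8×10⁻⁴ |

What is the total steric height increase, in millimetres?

170 mm of thermosteric rise

Layer 1 at 23 °C → α = 2.8×10⁻⁴ K⁻¹
Layer 2 at 13 °C → α = 1.9×10⁻⁴ K⁻¹
Layer 3 at 1.9 °C → α = 0.85×10⁻⁴ K⁻¹
0–64 m: 64 × 2.8×10⁻⁴ × 2 = 0.03584 m
Layer 2: 0.72 × 1.9×10⁻⁴ × 330 = 0.045144 m
394–1794 m: 0.72 × 0.85×10⁻⁴ × 1400 = 0.08568 m
Δh = 0.03584 + 0.045144 + 0.08568 = 0.166664 m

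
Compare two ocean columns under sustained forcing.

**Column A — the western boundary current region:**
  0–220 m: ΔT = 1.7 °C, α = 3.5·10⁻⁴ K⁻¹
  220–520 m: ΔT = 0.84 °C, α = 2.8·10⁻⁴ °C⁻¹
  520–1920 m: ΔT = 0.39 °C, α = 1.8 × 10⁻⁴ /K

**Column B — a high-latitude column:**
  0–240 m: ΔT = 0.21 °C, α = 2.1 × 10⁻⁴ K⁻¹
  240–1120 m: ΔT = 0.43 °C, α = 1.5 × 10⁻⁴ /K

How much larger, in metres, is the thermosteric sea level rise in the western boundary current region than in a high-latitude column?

A 1.7 × 220 × 3.5×10⁻⁴ = 0.13090 m
A 2.8×10⁻⁴ × 0.84 × 300 = 0.07056 m
A 520–1920 m: 0.39 × 1400 × 1.8×10⁻⁴ = 0.09828 m
A total: 0.29974 m
B 0–240 m: 2.1×10⁻⁴ × 240 × 0.21 = 0.010584 m
B Layer 2: 0.43 × 880 × 1.5×10⁻⁴ = 0.05676 m
B total: 0.067344 m
Difference: 0.29974 − 0.067344 = 0.232396 m

Δh_A − Δh_B ≈ 0.232 m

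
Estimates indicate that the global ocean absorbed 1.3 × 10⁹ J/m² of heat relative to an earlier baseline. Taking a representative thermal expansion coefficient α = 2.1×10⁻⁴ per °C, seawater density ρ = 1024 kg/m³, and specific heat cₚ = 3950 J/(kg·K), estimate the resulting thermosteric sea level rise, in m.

0.0675 m of thermosteric rise

Δh = αQ/(ρcₚ) = 2.1×10⁻⁴ × 1.3×10⁹ / (1024 × 3950) ≈ 0.067494 m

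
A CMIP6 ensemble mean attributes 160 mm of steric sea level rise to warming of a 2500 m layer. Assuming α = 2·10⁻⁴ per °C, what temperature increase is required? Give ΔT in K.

ΔT = Δh/(αH) = 0.16 / (2×10⁻⁴ × 2500) = 0.3200 K

about 0.32 K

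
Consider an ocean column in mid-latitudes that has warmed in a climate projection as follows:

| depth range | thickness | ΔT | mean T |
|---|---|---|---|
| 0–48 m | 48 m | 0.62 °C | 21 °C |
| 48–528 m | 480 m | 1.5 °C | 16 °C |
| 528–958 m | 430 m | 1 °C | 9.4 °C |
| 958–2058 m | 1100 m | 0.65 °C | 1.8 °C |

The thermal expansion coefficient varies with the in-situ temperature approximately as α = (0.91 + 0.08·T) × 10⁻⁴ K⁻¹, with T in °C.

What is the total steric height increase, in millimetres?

Layer 1: α = (0.91 + 0.08×21)×10⁻⁴ = 2.59×10⁻⁴ K⁻¹
Layer 2: α = (0.91 + 0.08×16)×10⁻⁴ = 2.19×10⁻⁴ K⁻¹
Layer 3: α = (0.91 + 0.08×9.4)×10⁻⁴ = 1.662×10⁻⁴ K⁻¹
Layer 4: α = (0.91 + 0.08×1.8)×10⁻⁴ = 1.054×10⁻⁴ K⁻¹
0–48 m: 2.59×10⁻⁴ × 48 × 0.62 = 0.00770784 m
48–528 m: 2.19×10⁻⁴ × 480 × 1.5 = 0.15768 m
1 × 1.662×10⁻⁴ × 430 = 0.071466 m
1.054×10⁻⁴ × 1100 × 0.65 = 0.075361 m
Δh = 0.00770784 + 0.15768 + 0.071466 + 0.075361 = 0.31221484 m

about 312 mm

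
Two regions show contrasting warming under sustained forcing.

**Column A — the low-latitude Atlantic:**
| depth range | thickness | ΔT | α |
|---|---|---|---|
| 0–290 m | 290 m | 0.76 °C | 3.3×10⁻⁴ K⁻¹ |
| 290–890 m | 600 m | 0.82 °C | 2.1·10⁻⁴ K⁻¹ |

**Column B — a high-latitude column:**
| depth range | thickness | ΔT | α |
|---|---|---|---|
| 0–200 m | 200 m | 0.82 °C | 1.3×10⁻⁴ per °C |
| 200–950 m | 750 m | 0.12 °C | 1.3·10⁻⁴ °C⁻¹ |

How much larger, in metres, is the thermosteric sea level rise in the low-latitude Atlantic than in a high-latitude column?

Δh_A − Δh_B ≈ 0.143 m

A Layer 1: 290 × 0.76 × 3.3×10⁻⁴ = 0.072732 m
A 2.1×10⁻⁴ × 0.82 × 600 = 0.10332 m
A total: 0.176052 m
B 0–200 m: 1.3×10⁻⁴ × 0.82 × 200 = 0.02132 m
B Layer 2: 1.3×10⁻⁴ × 0.12 × 750 = 0.01170 m
B total: 0.03302 m
Difference: 0.176052 − 0.03302 = 0.143032 m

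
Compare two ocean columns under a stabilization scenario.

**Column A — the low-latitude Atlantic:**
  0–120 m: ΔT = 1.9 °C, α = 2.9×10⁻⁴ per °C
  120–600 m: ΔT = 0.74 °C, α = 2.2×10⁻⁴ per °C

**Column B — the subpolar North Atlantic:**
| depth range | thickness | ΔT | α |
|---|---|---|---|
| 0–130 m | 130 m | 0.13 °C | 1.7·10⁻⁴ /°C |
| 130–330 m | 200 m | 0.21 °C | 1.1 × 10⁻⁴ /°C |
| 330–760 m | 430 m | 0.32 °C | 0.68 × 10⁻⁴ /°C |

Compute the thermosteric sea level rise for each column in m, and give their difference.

Δh_A ≈ 0.14 m, Δh_B ≈ 0.017 m; difference ≈ 0.13 m

A 0–120 m: 2.9×10⁻⁴ × 120 × 1.9 = 0.06612 m
A Layer 2: 0.74 × 2.2×10⁻⁴ × 480 = 0.078144 m
A total: 0.144264 m
B Layer 1: 1.7×10⁻⁴ × 130 × 0.13 = 0.002873 m
B 0.21 × 200 × 1.1×10⁻⁴ = 0.00462 m
B 330–760 m: 0.68×10⁻⁴ × 430 × 0.32 = 0.0093568 m
B total: 0.0168498 m
Difference: 0.144264 − 0.0168498 = 0.1274142 m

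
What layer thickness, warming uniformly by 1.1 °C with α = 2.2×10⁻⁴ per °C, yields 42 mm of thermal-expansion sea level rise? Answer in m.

H = Δh/(αΔT) = 0.042 / (2.2×10⁻⁴ × 1.1) ≈ 173.6 m

170 m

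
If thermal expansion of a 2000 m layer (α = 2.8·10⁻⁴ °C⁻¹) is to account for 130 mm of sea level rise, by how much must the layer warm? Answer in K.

ΔT = Δh/(αH) = 0.13 / (2.8×10⁻⁴ × 2000) ≈ 0.2321 K

ΔT ≈ 0.23 K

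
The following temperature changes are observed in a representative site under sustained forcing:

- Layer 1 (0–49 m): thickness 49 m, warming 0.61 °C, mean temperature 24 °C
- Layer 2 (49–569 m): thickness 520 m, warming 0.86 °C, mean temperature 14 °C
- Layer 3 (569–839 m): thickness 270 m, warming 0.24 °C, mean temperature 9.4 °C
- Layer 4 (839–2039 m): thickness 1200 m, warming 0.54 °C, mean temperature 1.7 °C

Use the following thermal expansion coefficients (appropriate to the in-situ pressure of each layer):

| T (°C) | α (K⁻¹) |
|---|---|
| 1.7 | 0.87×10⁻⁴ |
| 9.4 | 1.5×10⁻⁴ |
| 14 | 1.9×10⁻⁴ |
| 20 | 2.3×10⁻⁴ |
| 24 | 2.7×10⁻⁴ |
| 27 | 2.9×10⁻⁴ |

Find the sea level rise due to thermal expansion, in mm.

Layer 1 at 24 °C → α = 2.7×10⁻⁴ K⁻¹
Layer 2 at 14 °C → α = 1.9×10⁻⁴ K⁻¹
Layer 3 at 9.4 °C → α = 1.5×10⁻⁴ K⁻¹
Layer 4 at 1.7 °C → α = 0.87×10⁻⁴ K⁻¹
0–49 m: 0.61 × 2.7×10⁻⁴ × 49 = 0.0080703 m
Layer 2: 520 × 1.9×10⁻⁴ × 0.86 = 0.084968 m
270 × 1.5×10⁻⁴ × 0.24 = 0.00972 m
0.54 × 0.87×10⁻⁴ × 1200 = 0.056376 m
Δh = 0.0080703 + 0.084968 + 0.00972 + 0.056376 = 0.1591343 m ≈ 159 mm

159 mm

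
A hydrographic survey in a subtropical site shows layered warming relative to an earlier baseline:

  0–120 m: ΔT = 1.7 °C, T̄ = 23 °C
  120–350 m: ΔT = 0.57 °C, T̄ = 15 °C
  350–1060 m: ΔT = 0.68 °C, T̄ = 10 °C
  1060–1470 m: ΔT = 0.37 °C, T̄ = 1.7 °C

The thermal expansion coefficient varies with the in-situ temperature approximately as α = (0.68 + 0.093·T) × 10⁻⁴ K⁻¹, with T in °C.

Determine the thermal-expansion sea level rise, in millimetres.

175 mm of thermosteric rise

Layer 1: α = (0.68 + 0.093×23)×10⁻⁴ = 2.819×10⁻⁴ K⁻¹
Layer 2: α = (0.68 + 0.093×15)×10⁻⁴ = 2.075×10⁻⁴ K⁻¹
Layer 3: α = (0.68 + 0.093×10)×10⁻⁴ = 1.61×10⁻⁴ K⁻¹
Layer 4: α = (0.68 + 0.093×1.7)×10⁻⁴ = 0.8381×10⁻⁴ K⁻¹
Layer 1: 1.7 × 120 × 2.819×10⁻⁴ = 0.0575076 m
Layer 2: 0.57 × 230 × 2.075×10⁻⁴ = 0.02720325 m
350–1060 m: 710 × 1.61×10⁻⁴ × 0.68 = 0.0777308 m
1060–1470 m: 0.37 × 410 × 0.8381×10⁻⁴ = 0.012713977 m
Δh = 0.0575076 + 0.02720325 + 0.0777308 + 0.012713977 = 0.175155627 m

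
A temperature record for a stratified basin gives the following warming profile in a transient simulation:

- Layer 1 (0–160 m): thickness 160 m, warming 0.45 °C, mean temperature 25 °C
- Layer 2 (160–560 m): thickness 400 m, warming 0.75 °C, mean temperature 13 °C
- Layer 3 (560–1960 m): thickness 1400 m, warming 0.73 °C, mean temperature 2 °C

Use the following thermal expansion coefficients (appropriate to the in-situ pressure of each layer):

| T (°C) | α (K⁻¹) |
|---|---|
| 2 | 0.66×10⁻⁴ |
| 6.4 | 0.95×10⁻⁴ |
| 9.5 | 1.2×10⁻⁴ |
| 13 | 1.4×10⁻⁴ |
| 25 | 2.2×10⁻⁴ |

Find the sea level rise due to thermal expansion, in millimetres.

Δh ≈ 130 mm

Layer 1 at 25 °C → α = 2.2×10⁻⁴ K⁻¹
Layer 2 at 13 °C → α = 1.4×10⁻⁴ K⁻¹
Layer 3 at 2 °C → α = 0.66×10⁻⁴ K⁻¹
160 × 2.2×10⁻⁴ × 0.45 = 0.01584 m
Layer 2: 400 × 1.4×10⁻⁴ × 0.75 = 0.04200 m
Layer 3: 1400 × 0.66×10⁻⁴ × 0.73 = 0.067452 m
Δh = 0.01584 + 0.04200 + 0.067452 = 0.125292 m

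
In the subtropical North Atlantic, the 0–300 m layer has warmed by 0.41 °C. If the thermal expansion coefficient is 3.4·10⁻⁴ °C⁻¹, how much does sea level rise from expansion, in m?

Δh = 0.0418 m

Δh = αΔT·H = 3.4×10⁻⁴ × 0.41 × 300 = 0.04182 m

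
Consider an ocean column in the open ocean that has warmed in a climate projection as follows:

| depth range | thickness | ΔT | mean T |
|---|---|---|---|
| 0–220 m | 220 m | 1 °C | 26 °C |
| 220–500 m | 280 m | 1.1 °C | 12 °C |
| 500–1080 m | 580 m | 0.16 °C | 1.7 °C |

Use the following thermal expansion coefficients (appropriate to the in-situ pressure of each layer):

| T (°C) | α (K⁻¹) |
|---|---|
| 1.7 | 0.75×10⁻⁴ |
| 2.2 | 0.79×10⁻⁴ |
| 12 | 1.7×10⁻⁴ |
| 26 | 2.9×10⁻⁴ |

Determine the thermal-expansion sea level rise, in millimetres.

Δh ≈ 123 mm

Layer 1 at 26 °C → α = 2.9×10⁻⁴ K⁻¹
Layer 2 at 12 °C → α = 1.7×10⁻⁴ K⁻¹
Layer 3 at 1.7 °C → α = 0.75×10⁻⁴ K⁻¹
0–220 m: 220 × 2.9×10⁻⁴ × 1 = 0.06380 m
1.7×10⁻⁴ × 280 × 1.1 = 0.05236 m
500–1080 m: 0.75×10⁻⁴ × 580 × 0.16 = 0.00696 m
Δh = 0.06380 + 0.05236 + 0.00696 = 0.12312 m ≈ 123 mm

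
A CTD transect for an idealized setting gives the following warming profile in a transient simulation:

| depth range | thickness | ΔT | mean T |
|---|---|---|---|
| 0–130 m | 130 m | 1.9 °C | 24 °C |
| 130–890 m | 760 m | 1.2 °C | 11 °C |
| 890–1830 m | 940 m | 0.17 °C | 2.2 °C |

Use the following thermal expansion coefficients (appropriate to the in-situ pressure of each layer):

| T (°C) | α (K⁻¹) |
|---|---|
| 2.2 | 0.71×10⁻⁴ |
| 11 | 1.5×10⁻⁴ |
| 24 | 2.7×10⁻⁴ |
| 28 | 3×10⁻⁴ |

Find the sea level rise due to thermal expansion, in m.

Layer 1 at 24 °C → α = 2.7×10⁻⁴ K⁻¹
Layer 2 at 11 °C → α = 1.5×10⁻⁴ K⁻¹
Layer 3 at 2.2 °C → α = 0.71×10⁻⁴ K⁻¹
0–130 m: 2.7×10⁻⁴ × 130 × 1.9 = 0.06669 m
1.2 × 760 × 1.5×10⁻⁴ = 0.13680 m
0.71×10⁻⁴ × 940 × 0.17 = 0.0113458 m
Δh = 0.06669 + 0.13680 + 0.0113458 = 0.2148358 m ≈ 0.215 m

0.215 m of thermosteric rise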